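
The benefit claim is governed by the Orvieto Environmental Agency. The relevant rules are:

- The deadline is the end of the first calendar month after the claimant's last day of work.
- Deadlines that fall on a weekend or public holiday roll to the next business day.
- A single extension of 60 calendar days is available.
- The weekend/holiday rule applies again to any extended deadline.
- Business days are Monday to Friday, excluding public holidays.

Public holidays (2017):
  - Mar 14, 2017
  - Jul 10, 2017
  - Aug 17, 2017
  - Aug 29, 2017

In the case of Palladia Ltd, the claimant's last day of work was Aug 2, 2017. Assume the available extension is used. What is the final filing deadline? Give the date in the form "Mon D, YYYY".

Dec 1, 2017

The first month after Aug 2, 2017 is September 2017, whose last day is Sep 30, 2017.
Because Sep 30, 2017 is a Saturday, the deadline becomes Oct 2, 2017 (Monday).
Add the 60 calendar-day extension to Oct 2, 2017: Dec 1, 2017.
Dec 1, 2017 falls on a Friday, which is a business day, so no adjustment is needed.
So the filing is due Dec 1, 2017.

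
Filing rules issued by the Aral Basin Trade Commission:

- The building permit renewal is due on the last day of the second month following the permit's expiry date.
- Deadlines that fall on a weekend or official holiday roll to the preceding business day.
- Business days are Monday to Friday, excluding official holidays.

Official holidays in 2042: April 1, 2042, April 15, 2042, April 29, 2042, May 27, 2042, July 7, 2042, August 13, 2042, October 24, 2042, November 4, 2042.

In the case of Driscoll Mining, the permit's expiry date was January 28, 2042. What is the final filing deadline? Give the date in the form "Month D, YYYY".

March 31, 2042

2 months after January 28, 2042 falls in March 2042; the last day of that month is March 31, 2042.
March 31, 2042 is a Monday and not a listed holiday, so it stands.
Final deadline: March 31, 2042.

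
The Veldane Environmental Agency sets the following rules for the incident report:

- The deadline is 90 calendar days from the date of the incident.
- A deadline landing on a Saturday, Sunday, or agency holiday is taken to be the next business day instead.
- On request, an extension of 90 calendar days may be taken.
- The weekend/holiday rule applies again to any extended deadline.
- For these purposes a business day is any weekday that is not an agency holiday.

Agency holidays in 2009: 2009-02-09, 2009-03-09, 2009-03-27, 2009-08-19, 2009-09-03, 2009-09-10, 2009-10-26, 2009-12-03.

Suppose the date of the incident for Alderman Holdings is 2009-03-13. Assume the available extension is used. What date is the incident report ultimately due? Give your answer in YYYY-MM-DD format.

90 calendar days after 2009-03-13 is 2009-06-11.
2009-06-11 is a Thursday and not a listed holiday, so it stands.
Applying the 90-calendar-day extension: 2009-06-11 + 90 days = 2009-09-09.
2009-09-09 is a Wednesday and not a listed holiday, so it stands.
So the filing is due 2009-09-09.

2009-09-09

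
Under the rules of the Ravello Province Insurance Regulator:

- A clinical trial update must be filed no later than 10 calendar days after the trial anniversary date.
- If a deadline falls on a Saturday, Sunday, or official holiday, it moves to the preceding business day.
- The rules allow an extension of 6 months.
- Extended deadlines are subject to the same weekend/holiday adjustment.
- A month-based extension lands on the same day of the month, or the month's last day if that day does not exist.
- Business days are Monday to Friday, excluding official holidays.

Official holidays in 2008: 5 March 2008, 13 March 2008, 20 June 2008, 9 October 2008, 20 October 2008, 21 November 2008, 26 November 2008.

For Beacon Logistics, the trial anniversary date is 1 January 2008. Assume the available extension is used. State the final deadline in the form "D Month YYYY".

Trigger date 1 January 2008 + 10 calendar days = 11 January 2008.
11 January 2008 is a Friday and not a listed holiday, so it stands.
The 6 months extension carries 11 January 2008 to 11 July 2008.
11 July 2008 (Friday) is already a business day.
So the filing is due 11 July 2008.

11 July 2008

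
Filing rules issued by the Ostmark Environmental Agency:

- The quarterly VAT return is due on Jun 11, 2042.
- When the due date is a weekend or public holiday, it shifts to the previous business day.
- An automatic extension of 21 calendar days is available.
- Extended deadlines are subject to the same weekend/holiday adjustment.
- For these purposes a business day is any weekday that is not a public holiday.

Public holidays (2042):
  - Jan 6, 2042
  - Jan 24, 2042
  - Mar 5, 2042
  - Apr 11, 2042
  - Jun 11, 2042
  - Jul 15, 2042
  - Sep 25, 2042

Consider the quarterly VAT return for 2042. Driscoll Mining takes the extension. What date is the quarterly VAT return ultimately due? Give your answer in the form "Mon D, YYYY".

Jul 1, 2042

Start from the fixed due date, Jun 11, 2042.
Because Jun 11, 2042 is a listed holiday, the deadline becomes Jun 10, 2042 (Tuesday).
Add the 21 calendar-day extension to Jun 10, 2042: Jul 1, 2042.
Jul 1, 2042 is a Tuesday and not a listed holiday, so it stands.
The final due date is Jul 1, 2042.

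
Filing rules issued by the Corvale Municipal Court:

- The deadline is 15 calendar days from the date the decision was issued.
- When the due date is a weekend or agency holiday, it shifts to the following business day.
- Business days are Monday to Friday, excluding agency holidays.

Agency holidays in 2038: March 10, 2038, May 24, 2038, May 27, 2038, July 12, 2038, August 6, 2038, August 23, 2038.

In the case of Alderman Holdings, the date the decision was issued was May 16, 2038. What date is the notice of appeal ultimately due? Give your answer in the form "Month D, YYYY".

From May 16, 2038, 15 calendar days later is May 31, 2038.
May 31, 2038 is a Monday and not a listed holiday, so it stands.
The final due date is May 31, 2038.

May 31, 2038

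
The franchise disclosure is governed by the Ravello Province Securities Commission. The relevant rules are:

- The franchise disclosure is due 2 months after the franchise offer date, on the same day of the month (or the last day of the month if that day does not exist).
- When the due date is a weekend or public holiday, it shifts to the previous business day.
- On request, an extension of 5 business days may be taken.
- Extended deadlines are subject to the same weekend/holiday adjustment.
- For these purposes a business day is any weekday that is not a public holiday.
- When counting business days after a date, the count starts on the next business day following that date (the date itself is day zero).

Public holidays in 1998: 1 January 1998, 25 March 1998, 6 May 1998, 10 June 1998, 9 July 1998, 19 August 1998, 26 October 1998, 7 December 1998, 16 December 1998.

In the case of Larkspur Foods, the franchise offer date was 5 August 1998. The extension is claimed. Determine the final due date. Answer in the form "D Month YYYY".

12 October 1998

2 months after 5 August 1998, on the same day of the month, is 5 October 1998.
5 October 1998 (Monday) is already a business day.
The 5-business-day extension runs from 5 October 1998 to 12 October 1998.
12 October 1998 is a Monday and not a listed holiday, so it stands.
So the filing is due 12 October 1998.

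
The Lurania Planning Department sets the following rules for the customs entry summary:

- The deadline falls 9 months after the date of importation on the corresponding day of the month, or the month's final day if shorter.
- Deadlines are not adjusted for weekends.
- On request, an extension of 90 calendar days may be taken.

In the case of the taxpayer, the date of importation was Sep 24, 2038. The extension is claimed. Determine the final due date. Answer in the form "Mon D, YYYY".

Sep 22, 2039

Moving 9 months forward from Sep 24, 2038 on the corresponding day gives Jun 24, 2039.
Jun 24, 2039 falls on a Friday. The rules make no weekend/holiday allowance, so it remains Jun 24, 2039.
The 90-calendar-day extension moves the deadline from Jun 24, 2039 to Sep 22, 2039.
No adjustment is made for weekends or holidays, so Sep 22, 2039 stands.
The final due date is Sep 22, 2039.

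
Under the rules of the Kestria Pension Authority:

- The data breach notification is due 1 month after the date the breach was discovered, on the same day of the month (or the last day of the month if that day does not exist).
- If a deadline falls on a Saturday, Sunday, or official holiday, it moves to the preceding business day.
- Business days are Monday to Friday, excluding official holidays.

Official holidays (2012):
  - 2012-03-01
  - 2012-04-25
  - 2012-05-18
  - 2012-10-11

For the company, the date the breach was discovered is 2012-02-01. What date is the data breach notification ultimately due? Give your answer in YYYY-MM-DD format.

2012-02-29

1 month after 2012-02-01, on the same day of the month, is 2012-03-01.
Because 2012-03-01 is a listed holiday, the deadline becomes 2012-02-29 (Wednesday).
Final deadline: 2012-02-29.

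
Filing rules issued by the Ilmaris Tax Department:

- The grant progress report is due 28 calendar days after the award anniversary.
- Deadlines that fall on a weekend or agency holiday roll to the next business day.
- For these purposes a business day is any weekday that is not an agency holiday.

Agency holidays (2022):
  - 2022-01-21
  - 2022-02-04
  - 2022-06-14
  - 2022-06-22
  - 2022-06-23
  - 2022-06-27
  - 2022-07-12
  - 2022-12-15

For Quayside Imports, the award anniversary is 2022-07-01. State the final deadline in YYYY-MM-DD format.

2022-07-29

Trigger date 2022-07-01 + 28 calendar days = 2022-07-29.
2022-07-29 (Friday) is already a business day.
The final due date is 2022-07-29.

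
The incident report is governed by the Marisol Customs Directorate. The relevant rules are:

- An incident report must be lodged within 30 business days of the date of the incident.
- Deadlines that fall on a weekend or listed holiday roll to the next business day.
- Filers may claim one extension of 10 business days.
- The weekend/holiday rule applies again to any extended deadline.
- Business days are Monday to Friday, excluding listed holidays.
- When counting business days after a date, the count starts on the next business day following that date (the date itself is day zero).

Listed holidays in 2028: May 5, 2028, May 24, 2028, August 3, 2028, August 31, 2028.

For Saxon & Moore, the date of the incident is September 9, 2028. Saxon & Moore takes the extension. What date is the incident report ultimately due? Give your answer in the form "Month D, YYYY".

Starting the day after September 9, 2028 and counting 30 business days lands on October 20, 2028.
October 20, 2028 (Friday) is already a business day.
Applying the 10-business-day extension: 10 business days after October 20, 2028 is November 3, 2028.
November 3, 2028 is a Friday and not a listed holiday, so it stands.
Deadline: November 3, 2028.

November 3, 2028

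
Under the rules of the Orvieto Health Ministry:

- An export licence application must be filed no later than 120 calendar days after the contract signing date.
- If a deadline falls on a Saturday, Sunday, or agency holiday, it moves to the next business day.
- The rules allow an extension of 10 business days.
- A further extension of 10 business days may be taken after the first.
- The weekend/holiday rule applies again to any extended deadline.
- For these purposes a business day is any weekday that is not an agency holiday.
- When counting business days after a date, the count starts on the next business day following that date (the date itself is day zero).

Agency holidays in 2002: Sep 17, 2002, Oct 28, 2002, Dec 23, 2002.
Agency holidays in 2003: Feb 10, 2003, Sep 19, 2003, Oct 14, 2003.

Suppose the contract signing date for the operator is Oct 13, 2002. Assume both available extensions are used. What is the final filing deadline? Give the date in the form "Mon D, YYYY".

Mar 11, 2003

Trigger date Oct 13, 2002 + 120 calendar days = Feb 10, 2003.
Feb 10, 2003 is a listed holiday, so it moves to the next business day, Feb 11, 2003 (Tuesday).
The 10-business-day extension runs from Feb 11, 2003 to Feb 25, 2003.
Feb 25, 2003 (Tuesday) is already a business day.
The 10-business-day extension runs from Feb 25, 2003 to Mar 11, 2003.
Mar 11, 2003 is a Tuesday and not a listed holiday, so it stands.
Deadline: Mar 11, 2003.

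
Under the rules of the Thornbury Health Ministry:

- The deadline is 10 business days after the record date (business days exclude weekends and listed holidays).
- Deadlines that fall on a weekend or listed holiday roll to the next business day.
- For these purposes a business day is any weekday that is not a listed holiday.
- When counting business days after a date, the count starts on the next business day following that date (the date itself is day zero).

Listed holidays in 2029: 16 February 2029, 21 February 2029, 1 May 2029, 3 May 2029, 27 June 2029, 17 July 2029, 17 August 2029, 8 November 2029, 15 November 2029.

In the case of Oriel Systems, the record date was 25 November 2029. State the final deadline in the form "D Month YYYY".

10 business days after 25 November 2029, excluding weekends and holidays, is 7 December 2029.
Since 7 December 2029 is a Friday and not a holiday, the date is unchanged.
Deadline: 7 December 2029.

7 December 2029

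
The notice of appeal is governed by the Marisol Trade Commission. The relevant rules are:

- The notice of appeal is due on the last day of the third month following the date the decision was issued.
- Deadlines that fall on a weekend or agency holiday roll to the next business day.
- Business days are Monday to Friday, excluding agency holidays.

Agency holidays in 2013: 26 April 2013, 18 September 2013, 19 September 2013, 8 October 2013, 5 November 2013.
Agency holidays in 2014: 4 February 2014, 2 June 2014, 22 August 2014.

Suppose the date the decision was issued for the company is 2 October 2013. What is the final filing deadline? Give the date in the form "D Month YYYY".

31 January 2014

The third month after 2 October 2013 is January 2014, whose last day is 31 January 2014.
31 January 2014 is a Friday and not a listed holiday, so it stands.
Final deadline: 31 January 2014.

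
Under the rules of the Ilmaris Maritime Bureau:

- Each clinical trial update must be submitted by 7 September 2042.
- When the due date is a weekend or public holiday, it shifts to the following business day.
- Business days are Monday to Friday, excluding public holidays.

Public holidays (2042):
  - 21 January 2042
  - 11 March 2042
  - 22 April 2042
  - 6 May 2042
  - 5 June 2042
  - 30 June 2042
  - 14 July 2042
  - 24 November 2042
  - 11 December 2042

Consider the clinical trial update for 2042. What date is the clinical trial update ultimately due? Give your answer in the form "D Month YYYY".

The stated deadline is 7 September 2042.
7 September 2042 falls on a Sunday. Rolling to the next business day gives 8 September 2042, a Monday.
Deadline: 8 September 2042.

8 September 2042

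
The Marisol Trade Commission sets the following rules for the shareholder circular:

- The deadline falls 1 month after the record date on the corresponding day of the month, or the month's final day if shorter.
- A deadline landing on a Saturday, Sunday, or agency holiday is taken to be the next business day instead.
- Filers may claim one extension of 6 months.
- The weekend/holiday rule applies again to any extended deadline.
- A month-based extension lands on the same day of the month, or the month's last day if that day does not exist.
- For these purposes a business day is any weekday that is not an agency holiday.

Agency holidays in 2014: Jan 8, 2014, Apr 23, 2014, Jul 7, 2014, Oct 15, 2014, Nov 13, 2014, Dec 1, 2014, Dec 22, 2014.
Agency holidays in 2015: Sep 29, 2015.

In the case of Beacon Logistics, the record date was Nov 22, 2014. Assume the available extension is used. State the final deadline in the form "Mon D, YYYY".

Moving 1 month forward from Nov 22, 2014 on the corresponding day gives Dec 22, 2014.
Dec 22, 2014 is a listed holiday, so it moves to the next business day, Dec 23, 2014 (Tuesday).
The 6 months extension carries Dec 23, 2014 to Jun 23, 2015.
Jun 23, 2015 (Tuesday) is already a business day.
So the filing is due Jun 23, 2015.

Jun 23, 2015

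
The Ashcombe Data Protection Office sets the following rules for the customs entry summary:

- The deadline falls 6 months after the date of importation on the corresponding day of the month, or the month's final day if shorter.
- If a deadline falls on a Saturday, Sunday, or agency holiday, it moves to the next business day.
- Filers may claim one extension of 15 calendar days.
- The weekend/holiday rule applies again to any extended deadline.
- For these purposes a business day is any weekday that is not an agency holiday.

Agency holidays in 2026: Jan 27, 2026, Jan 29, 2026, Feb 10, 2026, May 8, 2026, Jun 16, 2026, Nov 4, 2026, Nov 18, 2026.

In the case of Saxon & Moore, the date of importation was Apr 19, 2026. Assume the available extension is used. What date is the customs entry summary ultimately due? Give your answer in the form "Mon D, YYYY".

Nov 3, 2026

Moving 6 months forward from Apr 19, 2026 on the corresponding day gives Oct 19, 2026.
Oct 19, 2026 (Monday) is already a business day.
Add the 15 calendar-day extension to Oct 19, 2026: Nov 3, 2026.
Nov 3, 2026 is a Tuesday and not a listed holiday, so it stands.
Final deadline: Nov 3, 2026.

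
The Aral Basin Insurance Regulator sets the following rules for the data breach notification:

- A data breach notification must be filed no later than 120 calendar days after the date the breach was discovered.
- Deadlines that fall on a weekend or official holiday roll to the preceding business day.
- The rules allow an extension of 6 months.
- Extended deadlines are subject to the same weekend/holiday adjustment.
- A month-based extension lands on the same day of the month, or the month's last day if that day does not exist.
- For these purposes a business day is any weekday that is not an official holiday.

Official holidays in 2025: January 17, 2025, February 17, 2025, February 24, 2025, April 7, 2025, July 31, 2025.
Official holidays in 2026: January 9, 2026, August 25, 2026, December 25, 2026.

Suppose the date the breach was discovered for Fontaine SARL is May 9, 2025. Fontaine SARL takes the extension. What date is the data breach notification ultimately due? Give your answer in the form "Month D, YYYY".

March 5, 2026

Trigger date May 9, 2025 + 120 calendar days = September 6, 2025.
Because September 6, 2025 is a Saturday, the deadline becomes September 5, 2025 (Friday).
Applying the 6 months extension: 6 months after September 5, 2025 is March 5, 2026.
Since March 5, 2026 is a Thursday and not a holiday, the date is unchanged.
The final due date is March 5, 2026.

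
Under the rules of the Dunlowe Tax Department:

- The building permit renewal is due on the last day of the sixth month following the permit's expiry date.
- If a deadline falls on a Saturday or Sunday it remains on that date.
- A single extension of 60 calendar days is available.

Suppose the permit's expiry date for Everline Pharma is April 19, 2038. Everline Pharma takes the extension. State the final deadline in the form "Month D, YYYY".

6 months after April 19, 2038 falls in October 2038; the last day of that month is October 31, 2038.
October 31, 2038 is a Sunday; no weekend or holiday adjustment applies.
Applying the 60-calendar-day extension: October 31, 2038 + 60 days = December 30, 2038.
No adjustment is made for weekends or holidays, so December 30, 2038 stands.
Final deadline: December 30, 2038.

December 30, 2038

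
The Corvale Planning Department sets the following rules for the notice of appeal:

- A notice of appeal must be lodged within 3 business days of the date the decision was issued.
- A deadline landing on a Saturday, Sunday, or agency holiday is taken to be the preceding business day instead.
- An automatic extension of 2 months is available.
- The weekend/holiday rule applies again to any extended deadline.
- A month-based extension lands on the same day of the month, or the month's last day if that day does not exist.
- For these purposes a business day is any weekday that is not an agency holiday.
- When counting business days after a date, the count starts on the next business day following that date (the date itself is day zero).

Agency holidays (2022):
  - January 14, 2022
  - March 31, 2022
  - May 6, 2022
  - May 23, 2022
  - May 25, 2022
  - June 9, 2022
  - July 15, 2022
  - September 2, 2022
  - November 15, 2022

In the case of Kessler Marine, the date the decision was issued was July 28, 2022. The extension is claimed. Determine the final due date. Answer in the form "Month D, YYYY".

Counting 3 business days after July 28, 2022 (skipping weekends and listed holidays) reaches August 2, 2022.
August 2, 2022 falls on a Tuesday, which is a business day, so no adjustment is needed.
Applying the 2 months extension: 2 months after August 2, 2022 is October 2, 2022.
October 2, 2022 is a Sunday; the preceding business day is September 30, 2022 (Friday).
Deadline: September 30, 2022.

September 30, 2022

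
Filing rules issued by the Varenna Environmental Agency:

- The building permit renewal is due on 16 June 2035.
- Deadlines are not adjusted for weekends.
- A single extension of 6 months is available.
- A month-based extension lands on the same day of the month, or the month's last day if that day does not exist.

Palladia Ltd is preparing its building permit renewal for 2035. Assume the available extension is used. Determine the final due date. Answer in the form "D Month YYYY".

The statutory due date is 16 June 2035.
No adjustment is made for weekends or holidays, so 16 June 2035 stands.
Add 6 months to 16 June 2035: 16 December 2035.
No adjustment is made for weekends or holidays, so 16 December 2035 stands.
Final deadline: 16 December 2035.

16 December 2035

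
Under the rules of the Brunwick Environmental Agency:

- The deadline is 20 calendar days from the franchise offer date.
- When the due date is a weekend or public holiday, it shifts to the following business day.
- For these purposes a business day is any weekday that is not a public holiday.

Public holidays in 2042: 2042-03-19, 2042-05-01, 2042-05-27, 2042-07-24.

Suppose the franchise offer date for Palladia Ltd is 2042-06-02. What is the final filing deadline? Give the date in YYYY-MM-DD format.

2042-06-23

20 calendar days after 2042-06-02 is 2042-06-22.
2042-06-22 falls on a Sunday. Rolling to the next business day gives 2042-06-23, a Monday.
So the filing is due 2042-06-23.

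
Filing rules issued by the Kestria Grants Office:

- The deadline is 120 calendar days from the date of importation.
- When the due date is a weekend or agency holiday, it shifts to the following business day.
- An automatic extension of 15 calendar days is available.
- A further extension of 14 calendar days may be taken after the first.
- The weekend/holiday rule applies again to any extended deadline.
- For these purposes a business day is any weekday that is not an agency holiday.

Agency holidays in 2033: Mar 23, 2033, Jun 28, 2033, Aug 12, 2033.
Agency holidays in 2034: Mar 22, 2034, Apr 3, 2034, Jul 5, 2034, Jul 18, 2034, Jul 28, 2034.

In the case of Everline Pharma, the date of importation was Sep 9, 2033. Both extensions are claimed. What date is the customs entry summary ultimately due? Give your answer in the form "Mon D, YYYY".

Feb 7, 2034

Adding 120 calendar days to Sep 9, 2033 gives Jan 7, 2034.
Because Jan 7, 2034 is a Saturday, the deadline becomes Jan 9, 2034 (Monday).
Applying the 15-calendar-day extension: Jan 9, 2034 + 15 days = Jan 24, 2034.
Jan 24, 2034 falls on a Tuesday, which is a business day, so no adjustment is needed.
Applying the 14-calendar-day extension: Jan 24, 2034 + 14 days = Feb 7, 2034.
Feb 7, 2034 is a Tuesday and not a listed holiday, so it stands.
Final deadline: Feb 7, 2034.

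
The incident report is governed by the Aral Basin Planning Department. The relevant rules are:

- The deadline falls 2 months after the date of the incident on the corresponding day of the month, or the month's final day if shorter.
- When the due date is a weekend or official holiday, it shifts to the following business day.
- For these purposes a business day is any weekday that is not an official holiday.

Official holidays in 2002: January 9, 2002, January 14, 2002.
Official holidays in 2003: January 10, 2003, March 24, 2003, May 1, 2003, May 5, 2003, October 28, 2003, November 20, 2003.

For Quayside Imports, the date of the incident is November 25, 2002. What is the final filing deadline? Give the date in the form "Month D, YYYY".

2 months from November 25, 2002 is January 25, 2003.
January 25, 2003 is a Saturday; the next business day is January 27, 2003 (Monday).
Final deadline: January 27, 2003.

January 27, 2003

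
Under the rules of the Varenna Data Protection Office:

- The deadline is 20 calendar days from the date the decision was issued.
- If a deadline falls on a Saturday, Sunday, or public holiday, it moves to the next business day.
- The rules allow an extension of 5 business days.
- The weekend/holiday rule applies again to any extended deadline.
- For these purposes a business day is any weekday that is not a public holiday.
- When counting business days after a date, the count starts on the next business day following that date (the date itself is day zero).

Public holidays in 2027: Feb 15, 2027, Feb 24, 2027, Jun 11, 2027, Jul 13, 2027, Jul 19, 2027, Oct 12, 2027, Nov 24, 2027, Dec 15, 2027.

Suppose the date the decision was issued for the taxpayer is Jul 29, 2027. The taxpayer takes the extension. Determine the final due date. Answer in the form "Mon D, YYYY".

20 calendar days after Jul 29, 2027 is Aug 18, 2027.
Aug 18, 2027 is a Wednesday and not a listed holiday, so it stands.
Counting 5 further business days from Aug 18, 2027 reaches Aug 25, 2027.
Aug 25, 2027 is a Wednesday and not a listed holiday, so it stands.
The final due date is Aug 25, 2027.

Aug 25, 2027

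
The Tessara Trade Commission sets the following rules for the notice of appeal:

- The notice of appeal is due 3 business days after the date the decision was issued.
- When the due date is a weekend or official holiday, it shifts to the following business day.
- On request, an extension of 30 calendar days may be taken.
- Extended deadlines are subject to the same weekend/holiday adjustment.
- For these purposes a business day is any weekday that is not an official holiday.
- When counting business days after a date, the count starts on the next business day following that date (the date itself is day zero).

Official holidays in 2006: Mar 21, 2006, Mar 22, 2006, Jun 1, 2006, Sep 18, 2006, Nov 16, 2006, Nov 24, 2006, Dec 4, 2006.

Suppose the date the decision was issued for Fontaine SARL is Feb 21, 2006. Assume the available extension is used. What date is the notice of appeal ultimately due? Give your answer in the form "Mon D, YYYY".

3 business days after Feb 21, 2006, excluding weekends and holidays, is Feb 24, 2006.
Feb 24, 2006 is a Friday and not a listed holiday, so it stands.
Applying the 30-calendar-day extension: Feb 24, 2006 + 30 days = Mar 26, 2006.
Mar 26, 2006 is a Sunday; the next business day is Mar 27, 2006 (Monday).
The final due date is Mar 27, 2006.

Mar 27, 2006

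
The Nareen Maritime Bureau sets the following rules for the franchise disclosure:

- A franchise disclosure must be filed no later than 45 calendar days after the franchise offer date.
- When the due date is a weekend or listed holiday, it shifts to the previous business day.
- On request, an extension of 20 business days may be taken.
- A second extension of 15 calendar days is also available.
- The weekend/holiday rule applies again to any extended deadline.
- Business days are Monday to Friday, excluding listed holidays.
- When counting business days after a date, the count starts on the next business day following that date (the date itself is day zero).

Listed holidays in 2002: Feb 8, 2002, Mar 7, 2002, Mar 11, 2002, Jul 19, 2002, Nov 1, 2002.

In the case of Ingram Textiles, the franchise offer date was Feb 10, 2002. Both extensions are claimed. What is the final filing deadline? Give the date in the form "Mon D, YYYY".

May 9, 2002

45 calendar days after Feb 10, 2002 is Mar 27, 2002.
Mar 27, 2002 falls on a Wednesday, which is a business day, so no adjustment is needed.
Applying the 20-business-day extension: 20 business days after Mar 27, 2002 is Apr 24, 2002.
Apr 24, 2002 falls on a Wednesday, which is a business day, so no adjustment is needed.
With the 15-day extension, Apr 24, 2002 becomes May 9, 2002.
May 9, 2002 is a Thursday and not a listed holiday, so it stands.
Final deadline: May 9, 2002.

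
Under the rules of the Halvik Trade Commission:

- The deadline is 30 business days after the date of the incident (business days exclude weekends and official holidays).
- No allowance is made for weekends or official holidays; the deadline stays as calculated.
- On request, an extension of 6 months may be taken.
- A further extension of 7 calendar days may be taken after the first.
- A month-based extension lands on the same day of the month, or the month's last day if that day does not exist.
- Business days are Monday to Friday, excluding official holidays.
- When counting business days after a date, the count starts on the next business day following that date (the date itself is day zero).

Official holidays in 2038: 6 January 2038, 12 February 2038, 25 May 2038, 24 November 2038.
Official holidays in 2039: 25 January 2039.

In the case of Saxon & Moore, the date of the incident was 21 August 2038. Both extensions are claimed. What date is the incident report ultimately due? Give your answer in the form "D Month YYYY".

8 April 2039

Counting 30 business days after 21 August 2038 (skipping weekends and listed holidays) reaches 1 October 2038.
1 October 2038 is a Friday; no weekend or holiday adjustment applies.
Applying the 6 months extension: 6 months after 1 October 2038 is 1 April 2039.
1 April 2039 is a Friday; no weekend or holiday adjustment applies.
With the 7-day extension, 1 April 2039 becomes 8 April 2039.
8 April 2039 is a Friday; no weekend or holiday adjustment applies.
Final deadline: 8 April 2039.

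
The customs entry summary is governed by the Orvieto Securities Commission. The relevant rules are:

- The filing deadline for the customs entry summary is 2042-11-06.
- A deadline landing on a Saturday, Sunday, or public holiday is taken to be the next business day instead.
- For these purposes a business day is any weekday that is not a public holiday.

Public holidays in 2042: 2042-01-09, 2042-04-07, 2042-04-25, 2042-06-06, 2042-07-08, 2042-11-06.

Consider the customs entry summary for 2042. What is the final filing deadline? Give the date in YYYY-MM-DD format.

Start from the fixed due date, 2042-11-06.
Because 2042-11-06 is a listed holiday, the deadline becomes 2042-11-07 (Friday).
Deadline: 2042-11-07.

2042-11-07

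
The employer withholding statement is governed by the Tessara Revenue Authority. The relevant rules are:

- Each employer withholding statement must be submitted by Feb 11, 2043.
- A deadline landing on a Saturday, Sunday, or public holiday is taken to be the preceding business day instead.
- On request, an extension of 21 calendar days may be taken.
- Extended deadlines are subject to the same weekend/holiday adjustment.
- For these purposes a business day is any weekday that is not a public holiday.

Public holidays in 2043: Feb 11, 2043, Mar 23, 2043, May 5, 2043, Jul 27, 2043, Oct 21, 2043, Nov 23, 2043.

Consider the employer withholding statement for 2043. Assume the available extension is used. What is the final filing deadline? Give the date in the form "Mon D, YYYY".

Mar 3, 2043

Start from the fixed due date, Feb 11, 2043.
Feb 11, 2043 falls on a listed holiday. Rolling to the preceding business day gives Feb 10, 2043, a Tuesday.
The 21-calendar-day extension moves the deadline from Feb 10, 2043 to Mar 3, 2043.
Mar 3, 2043 is a Tuesday and not a listed holiday, so it stands.
The final due date is Mar 3, 2043.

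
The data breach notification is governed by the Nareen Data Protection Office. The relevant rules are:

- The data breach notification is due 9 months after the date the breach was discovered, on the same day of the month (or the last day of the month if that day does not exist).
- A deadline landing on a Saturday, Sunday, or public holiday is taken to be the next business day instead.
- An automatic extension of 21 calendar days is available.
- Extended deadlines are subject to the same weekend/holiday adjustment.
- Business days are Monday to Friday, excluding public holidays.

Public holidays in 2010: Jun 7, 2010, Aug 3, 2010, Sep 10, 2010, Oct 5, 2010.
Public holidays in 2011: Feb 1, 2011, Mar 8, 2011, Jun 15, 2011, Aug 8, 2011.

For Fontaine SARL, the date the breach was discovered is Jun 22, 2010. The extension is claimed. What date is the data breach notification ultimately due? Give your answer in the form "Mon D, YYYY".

9 months after Jun 22, 2010, on the same day of the month, is Mar 22, 2011.
Since Mar 22, 2011 is a Tuesday and not a holiday, the date is unchanged.
Add the 21 calendar-day extension to Mar 22, 2011: Apr 12, 2011.
Since Apr 12, 2011 is a Tuesday and not a holiday, the date is unchanged.
So the filing is due Apr 12, 2011.

Apr 12, 2011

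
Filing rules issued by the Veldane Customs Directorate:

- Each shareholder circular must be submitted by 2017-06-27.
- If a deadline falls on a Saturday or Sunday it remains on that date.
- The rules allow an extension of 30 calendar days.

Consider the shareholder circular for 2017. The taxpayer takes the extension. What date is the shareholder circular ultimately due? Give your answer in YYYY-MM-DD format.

2017-07-27

The stated deadline is 2017-06-27.
2017-06-27 is a Tuesday; no weekend or holiday adjustment applies.
The 30-calendar-day extension moves the deadline from 2017-06-27 to 2017-07-27.
2017-07-27 is a Thursday; no weekend or holiday adjustment applies.
The final due date is 2017-07-27.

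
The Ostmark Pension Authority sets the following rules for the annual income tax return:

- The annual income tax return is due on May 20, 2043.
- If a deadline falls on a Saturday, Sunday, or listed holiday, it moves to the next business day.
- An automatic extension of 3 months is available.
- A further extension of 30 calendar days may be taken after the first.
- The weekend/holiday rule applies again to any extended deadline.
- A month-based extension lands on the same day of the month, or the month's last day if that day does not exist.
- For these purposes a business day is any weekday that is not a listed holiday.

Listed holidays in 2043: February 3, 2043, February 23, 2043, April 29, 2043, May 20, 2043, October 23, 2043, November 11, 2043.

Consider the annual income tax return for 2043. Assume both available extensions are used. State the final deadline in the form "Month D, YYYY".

September 21, 2043

The stated deadline is May 20, 2043.
May 20, 2043 is a listed holiday; the next business day is May 21, 2043 (Thursday).
Add 3 months to May 21, 2043: August 21, 2043.
August 21, 2043 (Friday) is already a business day.
With the 30-day extension, August 21, 2043 becomes September 20, 2043.
September 20, 2043 falls on a Sunday. Rolling to the next business day gives September 21, 2043, a Monday.
So the filing is due September 21, 2043.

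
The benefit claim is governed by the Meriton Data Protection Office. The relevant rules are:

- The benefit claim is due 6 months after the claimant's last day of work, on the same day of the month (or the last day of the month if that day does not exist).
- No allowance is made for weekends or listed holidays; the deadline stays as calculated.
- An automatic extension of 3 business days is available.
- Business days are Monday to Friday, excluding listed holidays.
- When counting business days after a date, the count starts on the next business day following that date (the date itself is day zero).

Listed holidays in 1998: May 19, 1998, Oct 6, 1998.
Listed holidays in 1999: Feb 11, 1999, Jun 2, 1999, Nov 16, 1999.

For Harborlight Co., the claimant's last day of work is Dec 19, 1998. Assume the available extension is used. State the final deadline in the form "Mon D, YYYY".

6 months after Dec 19, 1998, on the same day of the month, is Jun 19, 1999.
No adjustment is made for weekends or holidays, so Jun 19, 1999 stands.
Counting 3 further business days from Jun 19, 1999 reaches Jun 23, 1999.
Jun 23, 1999 is a Wednesday; no weekend or holiday adjustment applies.
The final due date is Jun 23, 1999.

Jun 23, 1999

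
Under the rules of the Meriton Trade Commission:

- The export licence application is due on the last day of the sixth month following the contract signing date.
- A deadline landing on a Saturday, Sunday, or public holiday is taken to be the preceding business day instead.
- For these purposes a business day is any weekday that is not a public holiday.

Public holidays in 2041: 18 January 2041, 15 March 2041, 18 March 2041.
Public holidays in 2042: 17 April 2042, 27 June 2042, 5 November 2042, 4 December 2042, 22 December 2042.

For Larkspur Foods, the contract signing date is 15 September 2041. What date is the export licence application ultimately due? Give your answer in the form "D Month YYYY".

31 March 2042

6 months after 15 September 2041 is March 2042; that month ends on 31 March 2042.
31 March 2042 (Monday) is already a business day.
So the filing is due 31 March 2042.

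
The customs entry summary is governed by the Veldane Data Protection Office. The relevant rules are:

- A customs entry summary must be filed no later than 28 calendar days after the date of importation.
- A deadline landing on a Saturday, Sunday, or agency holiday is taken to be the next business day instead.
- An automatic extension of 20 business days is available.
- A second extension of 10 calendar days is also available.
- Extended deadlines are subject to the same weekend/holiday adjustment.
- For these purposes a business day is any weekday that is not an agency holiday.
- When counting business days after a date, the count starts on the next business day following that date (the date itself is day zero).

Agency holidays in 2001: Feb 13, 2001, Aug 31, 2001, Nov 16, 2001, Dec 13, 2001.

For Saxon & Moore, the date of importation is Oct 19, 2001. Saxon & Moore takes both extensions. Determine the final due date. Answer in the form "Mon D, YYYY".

Dec 28, 2001

From Oct 19, 2001, 28 calendar days later is Nov 16, 2001.
Nov 16, 2001 falls on a listed holiday. Rolling to the next business day gives Nov 19, 2001, a Monday.
The 20-business-day extension runs from Nov 19, 2001 to Dec 18, 2001.
Dec 18, 2001 falls on a Tuesday, which is a business day, so no adjustment is needed.
Applying the 10-calendar-day extension: Dec 18, 2001 + 10 days = Dec 28, 2001.
Dec 28, 2001 falls on a Friday, which is a business day, so no adjustment is needed.
The final due date is Dec 28, 2001.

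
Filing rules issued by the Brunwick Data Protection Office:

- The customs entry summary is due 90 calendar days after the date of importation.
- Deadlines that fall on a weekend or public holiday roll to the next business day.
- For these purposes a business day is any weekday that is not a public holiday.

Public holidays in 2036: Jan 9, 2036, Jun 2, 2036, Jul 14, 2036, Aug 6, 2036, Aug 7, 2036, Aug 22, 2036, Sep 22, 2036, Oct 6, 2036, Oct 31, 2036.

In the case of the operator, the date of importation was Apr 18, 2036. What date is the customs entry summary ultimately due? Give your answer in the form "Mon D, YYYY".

Adding 90 calendar days to Apr 18, 2036 gives Jul 17, 2036.
Jul 17, 2036 falls on a Thursday, which is a business day, so no adjustment is needed.
Deadline: Jul 17, 2036.

Jul 17, 2036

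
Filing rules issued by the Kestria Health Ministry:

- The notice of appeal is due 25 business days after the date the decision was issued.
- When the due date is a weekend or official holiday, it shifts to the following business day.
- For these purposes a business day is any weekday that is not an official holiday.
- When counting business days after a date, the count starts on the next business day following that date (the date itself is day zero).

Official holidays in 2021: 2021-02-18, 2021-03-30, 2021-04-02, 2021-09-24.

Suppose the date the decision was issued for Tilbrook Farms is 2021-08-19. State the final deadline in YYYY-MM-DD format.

2021-09-23

25 business days after 2021-08-19, excluding weekends and holidays, is 2021-09-23.
2021-09-23 falls on a Thursday, which is a business day, so no adjustment is needed.
The final due date is 2021-09-23.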